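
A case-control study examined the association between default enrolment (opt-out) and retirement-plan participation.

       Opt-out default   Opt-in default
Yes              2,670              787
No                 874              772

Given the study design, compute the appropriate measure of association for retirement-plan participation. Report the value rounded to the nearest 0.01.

Reading the table with exposure as columns: a = 2670 (Opt-out default, case), b = 874 (Opt-out default, non-case), c = 787 (Opt-in default, case), d = 772.
This is a case-control study: participants were sampled on outcome status, so risks in the source population cannot be estimated directly — relative risk is not valid here. The odds ratio is the appropriate measure.
OR = (a·d)/(b·c) = (2670 × 772) / (874 × 787) = 2061240 / 687838 = 2.99669

3.00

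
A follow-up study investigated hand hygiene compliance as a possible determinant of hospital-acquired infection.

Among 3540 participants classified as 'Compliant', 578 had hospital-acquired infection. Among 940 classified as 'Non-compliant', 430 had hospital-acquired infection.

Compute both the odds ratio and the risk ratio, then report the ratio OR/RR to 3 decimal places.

From the description: a = 578, b = 2962, c = 430, d = 510.
OR = (578·510)/(2962·430) = 294780/1273660 = 0.23144
Risk in exposed = 578/3540 = 0.16328; risk in unexposed = 430/940 = 0.45745; RR = 0.35693
OR/RR = 0.23144 / 0.35693 = 0.64843
The outcome is not rare, so the OR lies further from 1 than the RR.

0.648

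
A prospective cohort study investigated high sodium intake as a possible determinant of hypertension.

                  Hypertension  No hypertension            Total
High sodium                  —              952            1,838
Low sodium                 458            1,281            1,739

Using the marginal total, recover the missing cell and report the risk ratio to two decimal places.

1.83

The missing cell is in the exposed row: 1838 − 952 = 886.
So a = 886, b = 952, c = 458, d = 1281.
RR = [a/(a+b)] / [c/(c+d)] = (886/1838) / (458/1739) = 0.48205/0.26337 = 1.83030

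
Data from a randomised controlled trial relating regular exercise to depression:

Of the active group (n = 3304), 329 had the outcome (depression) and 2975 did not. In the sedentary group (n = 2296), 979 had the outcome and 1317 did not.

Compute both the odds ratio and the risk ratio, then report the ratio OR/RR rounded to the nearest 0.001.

0.637

From the description: a = 329, b = 2975, c = 979, d = 1317.
OR = (329·1317)/(2975·979) = 433293/2912525 = 0.14877
Risk in exposed = 329/3304 = 0.09958; risk in unexposed = 979/2296 = 0.42639; RR = 0.23353
OR/RR = 0.14877 / 0.23353 = 0.63704
The outcome is not rare, so the OR lies further from 1 than the RR.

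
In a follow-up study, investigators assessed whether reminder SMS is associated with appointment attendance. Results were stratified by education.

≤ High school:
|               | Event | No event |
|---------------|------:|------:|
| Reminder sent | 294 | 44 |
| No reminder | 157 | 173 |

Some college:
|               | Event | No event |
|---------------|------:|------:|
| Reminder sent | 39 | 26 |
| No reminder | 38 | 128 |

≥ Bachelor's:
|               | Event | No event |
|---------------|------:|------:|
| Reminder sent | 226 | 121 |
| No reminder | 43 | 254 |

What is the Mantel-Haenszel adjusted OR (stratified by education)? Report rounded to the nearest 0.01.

8.23

OR_MH = Σ(aᵢdᵢ/nᵢ) / Σ(bᵢcᵢ/nᵢ), where nᵢ is the stratum total.
Stratum 1 (≤ High school): n = 668; a·d/n = 294·173/668 = 76.1407; b·c/n = 44·157/668 = 10.3413
Stratum 2 (Some college): n = 231; a·d/n = 39·128/231 = 21.6104; b·c/n = 26·38/231 = 4.2771
Stratum 3 (≥ Bachelor's): n = 644; a·d/n = 226·254/644 = 89.1366; b·c/n = 121·43/644 = 8.0792
OR_MH = (76.1407 + 21.6104 + 89.1366) / (10.3413 + 4.2771 + 8.0792) = 186.8878 / 22.6976 = 8.23382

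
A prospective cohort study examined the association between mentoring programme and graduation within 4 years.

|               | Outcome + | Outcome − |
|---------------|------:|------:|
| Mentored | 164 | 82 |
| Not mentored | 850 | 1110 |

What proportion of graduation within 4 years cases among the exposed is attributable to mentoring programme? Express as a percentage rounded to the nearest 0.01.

34.95

Cells: a = 164, b = 82, c = 850, d = 1110.
Risk in exposed = 164/246 = 0.66667; risk in unexposed = 850/1960 = 0.43367.
RR = 0.66667/0.43367 = 1.53725
AR% = (RR − 1)/RR × 100 = (1.53725 − 1)/1.53725 × 100 = 34.9490%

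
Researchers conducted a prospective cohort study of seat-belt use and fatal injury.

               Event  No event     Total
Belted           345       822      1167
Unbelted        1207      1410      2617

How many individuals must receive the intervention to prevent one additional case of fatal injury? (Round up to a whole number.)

7

Risk in treated group = 345/1167 = 0.29563; risk in control = 1207/2617 = 0.46122.
Absolute risk reduction = 0.46122 − 0.29563 = 0.16559
NNT = 1 / ARR = 1 / 0.16559 = 6.039 → round up → 7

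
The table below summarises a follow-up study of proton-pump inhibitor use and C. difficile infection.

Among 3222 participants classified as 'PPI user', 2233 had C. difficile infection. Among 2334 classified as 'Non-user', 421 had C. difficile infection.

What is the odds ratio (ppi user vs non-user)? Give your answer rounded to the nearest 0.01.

10.26

From the description: a = 2233, b = 989, c = 421, d = 1913.
OR = (a·d)/(b·c) = (2233 × 1913) / (989 × 421) = 4271729 / 416369 = 10.25948
The odds of C. difficile infection are about 10.26 times as high in the ppi user group.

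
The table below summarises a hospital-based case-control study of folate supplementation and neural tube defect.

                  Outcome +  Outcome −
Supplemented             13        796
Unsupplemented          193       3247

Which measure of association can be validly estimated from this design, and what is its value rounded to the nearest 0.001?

0.275

Cells: a = 13, b = 796, c = 193, d = 3247.
This is a hospital-based case-control study: participants were sampled on outcome status, so risks in the source population cannot be estimated directly — relative risk is not valid here. The odds ratio is the appropriate measure.
OR = (a·d)/(b·c) = (13 × 3247) / (796 × 193) = 42211 / 153628 = 0.27476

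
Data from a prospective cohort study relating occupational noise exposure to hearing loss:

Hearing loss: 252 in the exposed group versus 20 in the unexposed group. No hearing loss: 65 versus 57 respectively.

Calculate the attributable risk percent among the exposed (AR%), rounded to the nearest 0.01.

From the description: a = 252, b = 65, c = 20, d = 57.
Risk in exposed = 252/317 = 0.79495; risk in unexposed = 20/77 = 0.25974.
RR = 0.79495/0.25974 = 3.06057
AR% = (RR − 1)/RR × 100 = (3.06057 − 1)/3.06057 × 100 = 67.3263%

67.33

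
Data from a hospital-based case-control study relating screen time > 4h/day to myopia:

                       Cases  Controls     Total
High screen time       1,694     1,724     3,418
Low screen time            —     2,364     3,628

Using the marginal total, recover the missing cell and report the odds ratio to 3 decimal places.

The missing cell is in the unexposed row: 3628 − 2364 = 1264.
So a = 1694, b = 1724, c = 1264, d = 2364.
OR = (a·d)/(b·c) = (1694 × 2364) / (1724 × 1264) = 4004616 / 2179136 = 1.83771

1.838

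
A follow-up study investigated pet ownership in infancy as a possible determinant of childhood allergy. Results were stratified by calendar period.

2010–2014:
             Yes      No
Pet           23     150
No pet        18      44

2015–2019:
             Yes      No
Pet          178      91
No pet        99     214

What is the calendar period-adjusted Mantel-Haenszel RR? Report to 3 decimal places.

RR_MH = Σ(aᵢ·n₀ᵢ/nᵢ) / Σ(cᵢ·n₁ᵢ/nᵢ), with n₁ᵢ = aᵢ+bᵢ (exposed), n₀ᵢ = cᵢ+dᵢ (unexposed), nᵢ = n₁ᵢ+n₀ᵢ.
Stratum 1 (2010–2014): n₁ = 173, n₀ = 62, n = 235; a·n₀/n = 23·62/235 = 6.0681; c·n₁/n = 18·173/235 = 13.2511
Stratum 2 (2015–2019): n₁ = 269, n₀ = 313, n = 582; a·n₀/n = 178·313/582 = 95.7285; c·n₁/n = 99·269/582 = 45.7577
RR_MH = (6.0681 + 95.7285) / (13.2511 + 45.7577) = 101.7966 / 59.0088 = 1.72511

1.725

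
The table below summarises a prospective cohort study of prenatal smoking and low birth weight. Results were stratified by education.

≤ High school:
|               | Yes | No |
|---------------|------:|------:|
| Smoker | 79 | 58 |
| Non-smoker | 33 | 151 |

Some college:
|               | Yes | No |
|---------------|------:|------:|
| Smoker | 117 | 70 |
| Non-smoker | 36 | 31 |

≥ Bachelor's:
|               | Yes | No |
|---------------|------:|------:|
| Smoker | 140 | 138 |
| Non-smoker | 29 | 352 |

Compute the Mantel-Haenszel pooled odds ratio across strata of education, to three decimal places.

OR_MH = Σ(aᵢdᵢ/nᵢ) / Σ(bᵢcᵢ/nᵢ), where nᵢ is the stratum total.
Stratum 1 (≤ High school): n = 321; a·d/n = 79·151/321 = 37.1620; b·c/n = 58·33/321 = 5.9626
Stratum 2 (Some college): n = 254; a·d/n = 117·31/254 = 14.2795; b·c/n = 70·36/254 = 9.9213
Stratum 3 (≥ Bachelor's): n = 659; a·d/n = 140·352/659 = 74.7800; b·c/n = 138·29/659 = 6.0728
OR_MH = (37.1620 + 14.2795 + 74.7800) / (5.9626 + 9.9213 + 6.0728) = 126.2215 / 21.9567 = 5.74865

5.749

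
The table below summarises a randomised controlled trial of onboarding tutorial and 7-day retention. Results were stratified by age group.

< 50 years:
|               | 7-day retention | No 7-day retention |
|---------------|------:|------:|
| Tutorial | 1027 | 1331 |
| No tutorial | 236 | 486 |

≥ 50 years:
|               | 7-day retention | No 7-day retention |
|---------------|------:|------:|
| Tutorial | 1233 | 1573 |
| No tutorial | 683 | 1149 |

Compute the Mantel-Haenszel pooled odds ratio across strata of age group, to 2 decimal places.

OR_MH = Σ(aᵢdᵢ/nᵢ) / Σ(bᵢcᵢ/nᵢ), where nᵢ is the stratum total.
Stratum 1 (< 50 years): n = 3080; a·d/n = 1027·486/3080 = 162.0526; b·c/n = 1331·236/3080 = 101.9857
Stratum 2 (≥ 50 years): n = 4638; a·d/n = 1233·1149/4638 = 305.4586; b·c/n = 1573·683/4638 = 231.6427
OR_MH = (162.0526 + 305.4586) / (101.9857 + 231.6427) = 467.5112 / 333.6284 = 1.40129

1.40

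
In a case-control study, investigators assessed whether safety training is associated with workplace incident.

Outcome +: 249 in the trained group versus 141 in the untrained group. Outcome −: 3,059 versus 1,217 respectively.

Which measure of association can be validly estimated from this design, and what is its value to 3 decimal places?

From the description: a = 249, b = 3059, c = 141, d = 1217.
This is a case-control study: participants were sampled on outcome status, so risks in the source population cannot be estimated directly — relative risk is not valid here. The odds ratio is the appropriate measure.
OR = (a·d)/(b·c) = (249 × 1217) / (3059 × 141) = 303033 / 431319 = 0.70257

0.703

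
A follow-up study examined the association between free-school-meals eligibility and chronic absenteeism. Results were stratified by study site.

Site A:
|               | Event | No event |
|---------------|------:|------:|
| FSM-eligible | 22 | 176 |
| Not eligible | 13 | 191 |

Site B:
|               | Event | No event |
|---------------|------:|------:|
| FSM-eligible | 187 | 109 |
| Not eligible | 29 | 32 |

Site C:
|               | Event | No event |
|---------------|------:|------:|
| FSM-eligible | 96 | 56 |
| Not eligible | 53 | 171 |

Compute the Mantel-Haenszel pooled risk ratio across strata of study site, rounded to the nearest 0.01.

1.93

RR_MH = Σ(aᵢ·n₀ᵢ/nᵢ) / Σ(cᵢ·n₁ᵢ/nᵢ), with n₁ᵢ = aᵢ+bᵢ (exposed), n₀ᵢ = cᵢ+dᵢ (unexposed), nᵢ = n₁ᵢ+n₀ᵢ.
Stratum 1 (Site A): n₁ = 198, n₀ = 204, n = 402; a·n₀/n = 22·204/402 = 11.1642; c·n₁/n = 13·198/402 = 6.4030
Stratum 2 (Site B): n₁ = 296, n₀ = 61, n = 357; a·n₀/n = 187·61/357 = 31.9524; c·n₁/n = 29·296/357 = 24.0448
Stratum 3 (Site C): n₁ = 152, n₀ = 224, n = 376; a·n₀/n = 96·224/376 = 57.1915; c·n₁/n = 53·152/376 = 21.4255
RR_MH = (11.1642 + 31.9524 + 57.1915) / (6.4030 + 24.0448 + 21.4255) = 100.3080 / 51.8733 = 1.93371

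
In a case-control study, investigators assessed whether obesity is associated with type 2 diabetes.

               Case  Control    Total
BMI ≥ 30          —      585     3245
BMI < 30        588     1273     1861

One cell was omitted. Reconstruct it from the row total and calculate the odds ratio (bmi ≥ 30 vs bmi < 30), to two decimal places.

9.84

The missing cell is in the exposed row: 3245 − 585 = 2660.
So a = 2660, b = 585, c = 588, d = 1273.
OR = (a·d)/(b·c) = (2660 × 1273) / (585 × 588) = 3386180 / 343980 = 9.84412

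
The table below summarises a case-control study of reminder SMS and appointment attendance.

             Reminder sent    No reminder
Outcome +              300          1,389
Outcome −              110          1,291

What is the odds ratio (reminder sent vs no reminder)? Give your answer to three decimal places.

2.535

Reading the table with exposure as columns: a = 300 (Reminder sent, case), b = 110 (Reminder sent, non-case), c = 1389 (No reminder, case), d = 1291.
OR = (a·d)/(b·c) = (300 × 1291) / (110 × 1389) = 387300 / 152790 = 2.53485
The odds of appointment attendance are about 2.53 times as high in the reminder sent group.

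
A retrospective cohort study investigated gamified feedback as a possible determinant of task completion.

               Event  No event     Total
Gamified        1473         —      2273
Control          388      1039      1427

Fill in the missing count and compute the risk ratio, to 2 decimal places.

The missing cell is in the exposed row: 2273 − 1473 = 800.
So a = 1473, b = 800, c = 388, d = 1039.
RR = [a/(a+b)] / [c/(c+d)] = (1473/2273) / (388/1427) = 0.64804/0.27190 = 2.38339

2.38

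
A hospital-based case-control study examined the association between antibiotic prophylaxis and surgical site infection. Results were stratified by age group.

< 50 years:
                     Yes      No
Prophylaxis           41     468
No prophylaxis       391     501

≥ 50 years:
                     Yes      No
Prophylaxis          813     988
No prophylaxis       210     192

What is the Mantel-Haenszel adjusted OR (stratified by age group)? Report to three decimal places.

0.380

OR_MH = Σ(aᵢdᵢ/nᵢ) / Σ(bᵢcᵢ/nᵢ), where nᵢ is the stratum total.
Stratum 1 (< 50 years): n = 1401; a·d/n = 41·501/1401 = 14.6617; b·c/n = 468·391/1401 = 130.6124
Stratum 2 (≥ 50 years): n = 2203; a·d/n = 813·192/2203 = 70.8561; b·c/n = 988·210/2203 = 94.1807
OR_MH = (14.6617 + 70.8561) / (130.6124 + 94.1807) = 85.5178 / 224.7931 = 0.38043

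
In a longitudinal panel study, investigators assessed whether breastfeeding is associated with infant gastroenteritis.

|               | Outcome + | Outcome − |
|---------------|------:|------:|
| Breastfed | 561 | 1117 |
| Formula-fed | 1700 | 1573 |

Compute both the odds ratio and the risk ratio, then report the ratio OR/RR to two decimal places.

0.72

Cells: a = 561, b = 1117, c = 1700, d = 1573.
OR = (561·1573)/(1117·1700) = 882453/1898900 = 0.46472
Risk in exposed = 561/1678 = 0.33433; risk in unexposed = 1700/3273 = 0.51940; RR = 0.64368
OR/RR = 0.46472 / 0.64368 = 0.72197
The outcome is not rare, so the OR lies further from 1 than the RR.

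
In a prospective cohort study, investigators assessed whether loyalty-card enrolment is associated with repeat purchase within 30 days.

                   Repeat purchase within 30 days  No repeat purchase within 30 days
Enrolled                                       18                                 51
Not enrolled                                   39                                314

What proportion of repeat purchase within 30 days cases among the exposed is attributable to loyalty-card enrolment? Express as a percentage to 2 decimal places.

Cells: a = 18, b = 51, c = 39, d = 314.
Risk in exposed = 18/69 = 0.26087; risk in unexposed = 39/353 = 0.11048.
RR = 0.26087/0.11048 = 2.36120
AR% = (RR − 1)/RR × 100 = (2.36120 − 1)/2.36120 × 100 = 57.6487%

57.65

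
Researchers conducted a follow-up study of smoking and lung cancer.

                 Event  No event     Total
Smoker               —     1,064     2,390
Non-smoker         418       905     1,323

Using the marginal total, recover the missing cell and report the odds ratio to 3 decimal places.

2.698

The missing cell is in the exposed row: 2390 − 1064 = 1326.
So a = 1326, b = 1064, c = 418, d = 905.
OR = (a·d)/(b·c) = (1326 × 905) / (1064 × 418) = 1200030 / 444752 = 2.69820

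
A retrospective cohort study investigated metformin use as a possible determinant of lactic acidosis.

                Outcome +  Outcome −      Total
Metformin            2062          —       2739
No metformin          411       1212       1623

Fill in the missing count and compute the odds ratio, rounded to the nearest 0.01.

8.98

The missing cell is in the exposed row: 2739 − 2062 = 677.
So a = 2062, b = 677, c = 411, d = 1212.
OR = (a·d)/(b·c) = (2062 × 1212) / (677 × 411) = 2499144 / 278247 = 8.98175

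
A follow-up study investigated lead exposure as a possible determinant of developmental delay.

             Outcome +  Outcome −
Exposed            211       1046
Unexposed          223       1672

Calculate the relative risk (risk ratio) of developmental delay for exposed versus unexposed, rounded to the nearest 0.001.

Cells: a = 211, b = 1046, c = 223, d = 1672.
Risk in exposed = 211/1257 = 0.16786; risk in unexposed = 223/1895 = 0.11768.
RR = 0.16786 / 0.11768 = 1.42643
The risk among the exposed is 1.43 times that among the unexposed.

1.426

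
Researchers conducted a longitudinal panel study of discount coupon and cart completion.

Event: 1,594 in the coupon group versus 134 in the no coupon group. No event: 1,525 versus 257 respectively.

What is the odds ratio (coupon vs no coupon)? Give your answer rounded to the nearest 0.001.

2.005

From the description: a = 1594, b = 1525, c = 134, d = 257.
OR = (a·d)/(b·c) = (1594 × 257) / (1525 × 134) = 409658 / 204350 = 2.00469
The odds of cart completion are about 2.00 times as high in the coupon group.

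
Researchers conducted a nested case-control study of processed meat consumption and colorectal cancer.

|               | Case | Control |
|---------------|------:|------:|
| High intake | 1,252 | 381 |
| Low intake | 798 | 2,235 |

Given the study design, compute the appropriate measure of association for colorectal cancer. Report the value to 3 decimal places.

9.204

Cells: a = 1252, b = 381, c = 798, d = 2235.
This is a nested case-control study: participants were sampled on outcome status, so risks in the source population cannot be estimated directly — relative risk is not valid here. The odds ratio is the appropriate measure.
OR = (a·d)/(b·c) = (1252 × 2235) / (381 × 798) = 2798220 / 304038 = 9.20352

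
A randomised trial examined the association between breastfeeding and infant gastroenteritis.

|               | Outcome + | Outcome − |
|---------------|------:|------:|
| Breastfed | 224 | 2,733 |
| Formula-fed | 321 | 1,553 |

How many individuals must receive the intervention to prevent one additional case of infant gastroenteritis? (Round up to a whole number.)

Risk in treated group = 224/2957 = 0.07575; risk in control = 321/1874 = 0.17129.
Absolute risk reduction = 0.17129 − 0.07575 = 0.09554
NNT = 1 / ARR = 1 / 0.09554 = 10.467 → round up → 11

11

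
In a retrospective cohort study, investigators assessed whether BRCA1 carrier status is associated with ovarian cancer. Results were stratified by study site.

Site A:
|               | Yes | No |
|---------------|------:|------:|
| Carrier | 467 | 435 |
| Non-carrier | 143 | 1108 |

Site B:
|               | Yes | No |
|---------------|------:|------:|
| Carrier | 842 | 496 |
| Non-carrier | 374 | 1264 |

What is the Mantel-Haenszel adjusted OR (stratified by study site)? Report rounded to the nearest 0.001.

6.555

OR_MH = Σ(aᵢdᵢ/nᵢ) / Σ(bᵢcᵢ/nᵢ), where nᵢ is the stratum total.
Stratum 1 (Site A): n = 2153; a·d/n = 467·1108/2153 = 240.3326; b·c/n = 435·143/2153 = 28.8922
Stratum 2 (Site B): n = 2976; a·d/n = 842·1264/2976 = 357.6237; b·c/n = 496·374/2976 = 62.3333
OR_MH = (240.3326 + 357.6237) / (28.8922 + 62.3333) = 597.9562 / 91.2256 = 6.55470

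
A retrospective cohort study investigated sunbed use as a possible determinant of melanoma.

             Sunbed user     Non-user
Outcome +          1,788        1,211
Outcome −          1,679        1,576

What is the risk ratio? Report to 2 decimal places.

1.19

Reading the table with exposure as columns: a = 1788 (Sunbed user, case), b = 1679 (Sunbed user, non-case), c = 1211 (Non-user, case), d = 1576.
Risk in exposed = 1788/3467 = 0.51572; risk in unexposed = 1211/2787 = 0.43452.
RR = 0.51572 / 0.43452 = 1.18688
The risk among the exposed is 1.19 times that among the unexposed.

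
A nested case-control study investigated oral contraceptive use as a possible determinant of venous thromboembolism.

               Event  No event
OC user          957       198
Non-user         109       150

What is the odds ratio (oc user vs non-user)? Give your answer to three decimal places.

6.651

Cells: a = 957, b = 198, c = 109, d = 150.
OR = (a·d)/(b·c) = (957 × 150) / (198 × 109) = 143550 / 21582 = 6.65138
The odds of venous thromboembolism are about 6.65 times as high in the oc user group.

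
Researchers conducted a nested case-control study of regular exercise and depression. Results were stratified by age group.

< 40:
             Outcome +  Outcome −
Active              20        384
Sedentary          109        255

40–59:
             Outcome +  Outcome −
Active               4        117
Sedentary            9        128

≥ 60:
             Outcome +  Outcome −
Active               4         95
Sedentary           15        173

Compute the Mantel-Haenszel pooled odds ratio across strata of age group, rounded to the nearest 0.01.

0.17

OR_MH = Σ(aᵢdᵢ/nᵢ) / Σ(bᵢcᵢ/nᵢ), where nᵢ is the stratum total.
Stratum 1 (< 40): n = 768; a·d/n = 20·255/768 = 6.6406; b·c/n = 384·109/768 = 54.5000
Stratum 2 (40–59): n = 258; a·d/n = 4·128/258 = 1.9845; b·c/n = 117·9/258 = 4.0814
Stratum 3 (≥ 60): n = 287; a·d/n = 4·173/287 = 2.4111; b·c/n = 95·15/287 = 4.9652
OR_MH = (6.6406 + 1.9845 + 2.4111) / (54.5000 + 4.0814 + 4.9652) = 11.0363 / 63.5466 = 0.17367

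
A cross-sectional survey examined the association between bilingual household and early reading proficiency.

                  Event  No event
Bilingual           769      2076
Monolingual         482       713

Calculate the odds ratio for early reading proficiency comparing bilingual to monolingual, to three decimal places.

Cells: a = 769, b = 2076, c = 482, d = 713.
OR = (a·d)/(b·c) = (769 × 713) / (2076 × 482) = 548297 / 1000632 = 0.54795
Exposure is associated with lower odds of early reading proficiency (OR = 0.55 < 1).

0.548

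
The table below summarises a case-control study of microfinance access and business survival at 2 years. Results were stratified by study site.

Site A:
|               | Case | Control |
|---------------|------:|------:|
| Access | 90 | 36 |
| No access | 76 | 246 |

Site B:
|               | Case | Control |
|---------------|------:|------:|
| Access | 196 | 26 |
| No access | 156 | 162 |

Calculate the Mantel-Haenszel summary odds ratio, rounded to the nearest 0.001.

7.947

OR_MH = Σ(aᵢdᵢ/nᵢ) / Σ(bᵢcᵢ/nᵢ), where nᵢ is the stratum total.
Stratum 1 (Site A): n = 448; a·d/n = 90·246/448 = 49.4196; b·c/n = 36·76/448 = 6.1071
Stratum 2 (Site B): n = 540; a·d/n = 196·162/540 = 58.8000; b·c/n = 26·156/540 = 7.5111
OR_MH = (49.4196 + 58.8000) / (6.1071 + 7.5111) = 108.2196 / 13.6183 = 7.94666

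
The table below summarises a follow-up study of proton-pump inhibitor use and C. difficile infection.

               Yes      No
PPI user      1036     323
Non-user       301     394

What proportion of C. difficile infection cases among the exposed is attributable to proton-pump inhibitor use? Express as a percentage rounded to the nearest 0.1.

43.2

Cells: a = 1036, b = 323, c = 301, d = 394.
Risk in exposed = 1036/1359 = 0.76233; risk in unexposed = 301/695 = 0.43309.
RR = 0.76233/0.43309 = 1.76019
AR% = (RR − 1)/RR × 100 = (1.76019 − 1)/1.76019 × 100 = 43.1878%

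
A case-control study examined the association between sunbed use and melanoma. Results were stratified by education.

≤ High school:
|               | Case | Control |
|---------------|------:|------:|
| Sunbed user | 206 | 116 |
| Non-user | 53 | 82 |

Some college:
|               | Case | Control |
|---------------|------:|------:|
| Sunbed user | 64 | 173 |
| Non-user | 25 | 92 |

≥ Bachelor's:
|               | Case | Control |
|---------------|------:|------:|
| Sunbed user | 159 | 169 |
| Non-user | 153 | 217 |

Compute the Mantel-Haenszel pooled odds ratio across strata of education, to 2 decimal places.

OR_MH = Σ(aᵢdᵢ/nᵢ) / Σ(bᵢcᵢ/nᵢ), where nᵢ is the stratum total.
Stratum 1 (≤ High school): n = 457; a·d/n = 206·82/457 = 36.9628; b·c/n = 116·53/457 = 13.4530
Stratum 2 (Some college): n = 354; a·d/n = 64·92/354 = 16.6328; b·c/n = 173·25/354 = 12.2175
Stratum 3 (≥ Bachelor's): n = 698; a·d/n = 159·217/698 = 49.4312; b·c/n = 169·153/698 = 37.0444
OR_MH = (36.9628 + 16.6328 + 49.4312) / (13.4530 + 12.2175 + 37.0444) = 103.0268 / 62.7149 = 1.64278

1.64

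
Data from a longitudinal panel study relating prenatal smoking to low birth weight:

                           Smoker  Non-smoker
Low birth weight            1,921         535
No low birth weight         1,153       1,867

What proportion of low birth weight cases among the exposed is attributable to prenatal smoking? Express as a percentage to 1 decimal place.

64.4

Reading the table with exposure as columns: a = 1921 (Smoker, case), b = 1153 (Smoker, non-case), c = 535 (Non-smoker, case), d = 1867.
Risk in exposed = 1921/3074 = 0.62492; risk in unexposed = 535/2402 = 0.22273.
RR = 0.62492/0.22273 = 2.80571
AR% = (RR − 1)/RR × 100 = (2.80571 − 1)/2.80571 × 100 = 64.3584%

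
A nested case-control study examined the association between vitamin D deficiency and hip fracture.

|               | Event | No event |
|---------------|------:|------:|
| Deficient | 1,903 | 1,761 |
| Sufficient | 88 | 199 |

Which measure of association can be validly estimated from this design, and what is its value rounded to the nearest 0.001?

2.444

Cells: a = 1903, b = 1761, c = 88, d = 199.
This is a nested case-control study: participants were sampled on outcome status, so risks in the source population cannot be estimated directly — relative risk is not valid here. The odds ratio is the appropriate measure.
OR = (a·d)/(b·c) = (1903 × 199) / (1761 × 88) = 378697 / 154968 = 2.44371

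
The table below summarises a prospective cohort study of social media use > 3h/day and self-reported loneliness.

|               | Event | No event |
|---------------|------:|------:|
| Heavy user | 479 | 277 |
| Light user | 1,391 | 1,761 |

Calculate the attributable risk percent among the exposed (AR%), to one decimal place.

Cells: a = 479, b = 277, c = 1391, d = 1761.
Risk in exposed = 479/756 = 0.63360; risk in unexposed = 1391/3152 = 0.44131.
RR = 0.63360/0.44131 = 1.43573
AR% = (RR − 1)/RR × 100 = (1.43573 − 1)/1.43573 × 100 = 30.3490%

30.3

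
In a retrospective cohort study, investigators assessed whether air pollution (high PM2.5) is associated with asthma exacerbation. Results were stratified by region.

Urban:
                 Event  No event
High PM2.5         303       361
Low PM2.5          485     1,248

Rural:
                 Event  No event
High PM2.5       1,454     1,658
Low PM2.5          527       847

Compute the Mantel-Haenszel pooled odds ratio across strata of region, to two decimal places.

1.61

OR_MH = Σ(aᵢdᵢ/nᵢ) / Σ(bᵢcᵢ/nᵢ), where nᵢ is the stratum total.
Stratum 1 (Urban): n = 2397; a·d/n = 303·1248/2397 = 157.7572; b·c/n = 361·485/2397 = 73.0434
Stratum 2 (Rural): n = 4486; a·d/n = 1454·847/4486 = 274.5292; b·c/n = 1658·527/4486 = 194.7762
OR_MH = (157.7572 + 274.5292) / (73.0434 + 194.7762) = 432.2864 / 267.8196 = 1.61410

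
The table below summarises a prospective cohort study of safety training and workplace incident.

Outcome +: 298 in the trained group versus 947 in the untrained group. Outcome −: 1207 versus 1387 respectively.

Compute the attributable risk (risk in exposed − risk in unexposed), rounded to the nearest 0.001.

From the description: a = 298, b = 1207, c = 947, d = 1387.
Risk in exposed = 298/1505 = 0.198007; risk in unexposed = 947/2334 = 0.405741.
Risk difference = 0.198007 − 0.405741 = -0.207735

-0.208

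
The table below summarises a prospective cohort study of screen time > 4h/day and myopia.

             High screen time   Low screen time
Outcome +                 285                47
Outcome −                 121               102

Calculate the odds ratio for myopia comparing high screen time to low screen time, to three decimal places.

5.112

Reading the table with exposure as columns: a = 285 (High screen time, case), b = 121 (High screen time, non-case), c = 47 (Low screen time, case), d = 102.
OR = (a·d)/(b·c) = (285 × 102) / (121 × 47) = 29070 / 5687 = 5.11166
The odds of myopia are about 5.11 times as high in the high screen time group.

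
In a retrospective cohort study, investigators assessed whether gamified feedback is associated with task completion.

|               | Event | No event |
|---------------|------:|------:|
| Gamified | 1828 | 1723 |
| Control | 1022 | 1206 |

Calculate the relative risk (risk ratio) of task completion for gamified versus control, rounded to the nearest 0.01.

1.12

Cells: a = 1828, b = 1723, c = 1022, d = 1206.
Risk in exposed = 1828/3551 = 0.51478; risk in unexposed = 1022/2228 = 0.45871.
RR = 0.51478 / 0.45871 = 1.12225
The risk among the exposed is 1.12 times that among the unexposed.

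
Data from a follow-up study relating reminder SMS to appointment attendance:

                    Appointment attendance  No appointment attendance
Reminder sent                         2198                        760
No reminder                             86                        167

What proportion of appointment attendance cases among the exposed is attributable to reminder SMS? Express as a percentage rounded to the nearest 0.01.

Cells: a = 2198, b = 760, c = 86, d = 167.
Risk in exposed = 2198/2958 = 0.74307; risk in unexposed = 86/253 = 0.33992.
RR = 0.74307/0.33992 = 2.18601
AR% = (RR − 1)/RR × 100 = (2.18601 − 1)/2.18601 × 100 = 54.2545%

54.25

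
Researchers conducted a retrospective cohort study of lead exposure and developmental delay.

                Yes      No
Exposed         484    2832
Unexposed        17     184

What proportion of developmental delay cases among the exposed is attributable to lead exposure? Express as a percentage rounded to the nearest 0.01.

Cells: a = 484, b = 2832, c = 17, d = 184.
Risk in exposed = 484/3316 = 0.14596; risk in unexposed = 17/201 = 0.08458.
RR = 0.14596/0.08458 = 1.72575
AR% = (RR − 1)/RR × 100 = (1.72575 − 1)/1.72575 × 100 = 42.0542%

42.05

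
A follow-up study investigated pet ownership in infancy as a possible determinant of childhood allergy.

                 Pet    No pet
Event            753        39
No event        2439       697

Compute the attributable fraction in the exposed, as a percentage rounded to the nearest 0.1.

77.5

Reading the table with exposure as columns: a = 753 (Pet, case), b = 2439 (Pet, non-case), c = 39 (No pet, case), d = 697.
Risk in exposed = 753/3192 = 0.23590; risk in unexposed = 39/736 = 0.05299.
RR = 0.23590/0.05299 = 4.45190
AR% = (RR − 1)/RR × 100 = (4.45190 − 1)/4.45190 × 100 = 77.5377%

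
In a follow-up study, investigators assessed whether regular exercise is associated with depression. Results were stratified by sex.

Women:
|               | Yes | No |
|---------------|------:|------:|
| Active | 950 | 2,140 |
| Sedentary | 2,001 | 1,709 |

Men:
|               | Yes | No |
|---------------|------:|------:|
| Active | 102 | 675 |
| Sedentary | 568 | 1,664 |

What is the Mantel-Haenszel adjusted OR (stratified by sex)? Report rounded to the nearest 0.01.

0.39

OR_MH = Σ(aᵢdᵢ/nᵢ) / Σ(bᵢcᵢ/nᵢ), where nᵢ is the stratum total.
Stratum 1 (Women): n = 6800; a·d/n = 950·1709/6800 = 238.7574; b·c/n = 2140·2001/6800 = 629.7265
Stratum 2 (Men): n = 3009; a·d/n = 102·1664/3009 = 56.4068; b·c/n = 675·568/3009 = 127.4177
OR_MH = (238.7574 + 56.4068) / (629.7265 + 127.4177) = 295.1641 / 757.1442 = 0.38984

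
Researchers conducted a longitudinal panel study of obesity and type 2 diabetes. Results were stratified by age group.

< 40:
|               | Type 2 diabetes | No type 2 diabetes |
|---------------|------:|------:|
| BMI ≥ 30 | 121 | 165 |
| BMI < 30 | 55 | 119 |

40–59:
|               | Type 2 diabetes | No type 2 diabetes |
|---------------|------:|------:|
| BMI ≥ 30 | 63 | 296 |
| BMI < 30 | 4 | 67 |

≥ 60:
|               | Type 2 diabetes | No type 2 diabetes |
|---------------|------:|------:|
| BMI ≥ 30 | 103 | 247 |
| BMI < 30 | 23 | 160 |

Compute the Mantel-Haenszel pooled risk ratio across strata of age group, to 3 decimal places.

RR_MH = Σ(aᵢ·n₀ᵢ/nᵢ) / Σ(cᵢ·n₁ᵢ/nᵢ), with n₁ᵢ = aᵢ+bᵢ (exposed), n₀ᵢ = cᵢ+dᵢ (unexposed), nᵢ = n₁ᵢ+n₀ᵢ.
Stratum 1 (< 40): n₁ = 286, n₀ = 174, n = 460; a·n₀/n = 121·174/460 = 45.7696; c·n₁/n = 55·286/460 = 34.1957
Stratum 2 (40–59): n₁ = 359, n₀ = 71, n = 430; a·n₀/n = 63·71/430 = 10.4023; c·n₁/n = 4·359/430 = 3.3395
Stratum 3 (≥ 60): n₁ = 350, n₀ = 183, n = 533; a·n₀/n = 103·183/533 = 35.3640; c·n₁/n = 23·350/533 = 15.1032
RR_MH = (45.7696 + 10.4023 + 35.3640) / (34.1957 + 3.3395 + 15.1032) = 91.5359 / 52.6384 = 1.73896

1.739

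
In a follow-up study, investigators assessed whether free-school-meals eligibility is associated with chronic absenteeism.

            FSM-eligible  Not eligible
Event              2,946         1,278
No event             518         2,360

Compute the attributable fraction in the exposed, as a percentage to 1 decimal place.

Reading the table with exposure as columns: a = 2946 (FSM-eligible, case), b = 518 (FSM-eligible, non-case), c = 1278 (Not eligible, case), d = 2360.
Risk in exposed = 2946/3464 = 0.85046; risk in unexposed = 1278/3638 = 0.35129.
RR = 0.85046/0.35129 = 2.42095
AR% = (RR − 1)/RR × 100 = (2.42095 − 1)/2.42095 × 100 = 58.6940%

58.7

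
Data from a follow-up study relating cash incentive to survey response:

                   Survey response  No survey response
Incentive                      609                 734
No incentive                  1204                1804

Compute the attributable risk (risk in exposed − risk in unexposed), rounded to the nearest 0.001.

Cells: a = 609, b = 734, c = 1204, d = 1804.
Risk in exposed = 609/1343 = 0.453462; risk in unexposed = 1204/3008 = 0.400266.
Risk difference = 0.453462 − 0.400266 = 0.053196

0.053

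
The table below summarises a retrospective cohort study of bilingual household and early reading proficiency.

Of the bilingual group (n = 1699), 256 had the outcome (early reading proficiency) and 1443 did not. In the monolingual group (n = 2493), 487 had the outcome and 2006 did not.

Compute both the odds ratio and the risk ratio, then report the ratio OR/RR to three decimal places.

From the description: a = 256, b = 1443, c = 487, d = 2006.
OR = (256·2006)/(1443·487) = 513536/702741 = 0.73076
Risk in exposed = 256/1699 = 0.15068; risk in unexposed = 487/2493 = 0.19535; RR = 0.77133
OR/RR = 0.73076 / 0.77133 = 0.94741
The outcome is not rare, so the OR lies further from 1 than the RR.

0.947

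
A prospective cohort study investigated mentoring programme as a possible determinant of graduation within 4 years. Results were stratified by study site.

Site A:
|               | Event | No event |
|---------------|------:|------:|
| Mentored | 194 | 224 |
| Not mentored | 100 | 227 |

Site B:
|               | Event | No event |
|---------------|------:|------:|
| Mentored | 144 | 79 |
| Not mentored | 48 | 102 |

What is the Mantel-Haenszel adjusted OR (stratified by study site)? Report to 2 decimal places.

OR_MH = Σ(aᵢdᵢ/nᵢ) / Σ(bᵢcᵢ/nᵢ), where nᵢ is the stratum total.
Stratum 1 (Site A): n = 745; a·d/n = 194·227/745 = 59.1114; b·c/n = 224·100/745 = 30.0671
Stratum 2 (Site B): n = 373; a·d/n = 144·102/373 = 39.3780; b·c/n = 79·48/373 = 10.1662
OR_MH = (59.1114 + 39.3780) / (30.0671 + 10.1662) = 98.4894 / 40.2333 = 2.44796

2.45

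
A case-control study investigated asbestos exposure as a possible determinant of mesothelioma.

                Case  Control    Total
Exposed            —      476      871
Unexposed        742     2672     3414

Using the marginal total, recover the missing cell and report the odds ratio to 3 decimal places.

The missing cell is in the exposed row: 871 − 476 = 395.
So a = 395, b = 476, c = 742, d = 2672.
OR = (a·d)/(b·c) = (395 × 2672) / (476 × 742) = 1055440 / 353192 = 2.98829

2.988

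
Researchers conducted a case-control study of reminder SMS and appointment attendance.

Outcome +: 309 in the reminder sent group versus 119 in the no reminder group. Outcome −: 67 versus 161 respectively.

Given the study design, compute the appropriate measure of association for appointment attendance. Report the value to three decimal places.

6.240

From the description: a = 309, b = 67, c = 119, d = 161.
This is a case-control study: participants were sampled on outcome status, so risks in the source population cannot be estimated directly — relative risk is not valid here. The odds ratio is the appropriate measure.
OR = (a·d)/(b·c) = (309 × 161) / (67 × 119) = 49749 / 7973 = 6.23968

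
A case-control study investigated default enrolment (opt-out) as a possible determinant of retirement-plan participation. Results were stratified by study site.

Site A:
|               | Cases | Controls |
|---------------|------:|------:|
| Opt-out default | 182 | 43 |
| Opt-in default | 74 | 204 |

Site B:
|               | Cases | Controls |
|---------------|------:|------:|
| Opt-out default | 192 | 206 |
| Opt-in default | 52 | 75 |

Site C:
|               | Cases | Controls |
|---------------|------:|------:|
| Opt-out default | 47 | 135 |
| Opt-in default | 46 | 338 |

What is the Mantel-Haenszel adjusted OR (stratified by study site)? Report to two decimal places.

OR_MH = Σ(aᵢdᵢ/nᵢ) / Σ(bᵢcᵢ/nᵢ), where nᵢ is the stratum total.
Stratum 1 (Site A): n = 503; a·d/n = 182·204/503 = 73.8131; b·c/n = 43·74/503 = 6.3260
Stratum 2 (Site B): n = 525; a·d/n = 192·75/525 = 27.4286; b·c/n = 206·52/525 = 20.4038
Stratum 3 (Site C): n = 566; a·d/n = 47·338/566 = 28.0671; b·c/n = 135·46/566 = 10.9717
OR_MH = (73.8131 + 27.4286 + 28.0671) / (6.3260 + 20.4038 + 10.9717) = 129.3088 / 37.7016 = 3.42980

3.43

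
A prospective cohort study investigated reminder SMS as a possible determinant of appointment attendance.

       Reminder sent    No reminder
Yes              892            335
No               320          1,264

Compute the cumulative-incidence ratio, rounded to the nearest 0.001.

Reading the table with exposure as columns: a = 892 (Reminder sent, case), b = 320 (Reminder sent, non-case), c = 335 (No reminder, case), d = 1264.
Risk in exposed = 892/1212 = 0.73597; risk in unexposed = 335/1599 = 0.20951.
RR = 0.73597 / 0.20951 = 3.51290
The risk among the exposed is 3.51 times that among the unexposed.

3.513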